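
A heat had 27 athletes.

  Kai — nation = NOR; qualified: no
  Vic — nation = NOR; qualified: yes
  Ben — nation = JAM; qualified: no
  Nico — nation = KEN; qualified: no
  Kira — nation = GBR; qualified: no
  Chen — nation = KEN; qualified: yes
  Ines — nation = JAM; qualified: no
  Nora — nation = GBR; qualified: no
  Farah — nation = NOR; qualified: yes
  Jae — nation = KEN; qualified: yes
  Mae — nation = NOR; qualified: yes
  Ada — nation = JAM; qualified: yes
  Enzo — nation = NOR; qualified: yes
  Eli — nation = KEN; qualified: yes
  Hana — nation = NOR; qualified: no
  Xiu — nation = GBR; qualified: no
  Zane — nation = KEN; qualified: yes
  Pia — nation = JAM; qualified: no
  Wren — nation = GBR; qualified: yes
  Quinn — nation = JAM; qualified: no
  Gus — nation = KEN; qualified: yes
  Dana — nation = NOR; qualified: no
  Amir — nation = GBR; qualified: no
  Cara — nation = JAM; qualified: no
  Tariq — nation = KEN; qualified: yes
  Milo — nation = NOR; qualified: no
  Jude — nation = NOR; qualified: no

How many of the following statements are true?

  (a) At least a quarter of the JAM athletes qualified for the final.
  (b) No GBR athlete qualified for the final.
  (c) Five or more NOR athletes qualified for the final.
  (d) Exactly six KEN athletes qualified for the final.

(a) JAM: |A| = 6, |A ∩ B| = 1; needs |A ∩ B| / |A| ≥ 1/4 — false.
(b) GBR: |A| = 5, |A ∩ B| = 1; needs A ∩ B = ∅ (|A ∩ B| = 0) — false.
(c) NOR: |A| = 9, |A ∩ B| = 4; needs |A ∩ B| ≥ 5 — false.
(d) KEN: |A| = 7, |A ∩ B| = 6; needs |A ∩ B| = 6 — true.

1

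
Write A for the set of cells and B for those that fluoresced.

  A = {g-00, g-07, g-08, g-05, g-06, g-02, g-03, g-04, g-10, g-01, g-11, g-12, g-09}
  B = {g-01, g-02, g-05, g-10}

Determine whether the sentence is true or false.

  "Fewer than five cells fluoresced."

True

The determiner here denotes the relation: |A ∩ B| < 5.
A (the restrictor) = {g-00, g-07, g-08, g-05, g-06, g-02, g-03, g-04, g-10, g-01, g-11, g-12, g-09}, |A| = 13.
A ∩ B = {g-05, g-02, g-10, g-01}, so |A ∩ B| = 4.
|A ∩ B| = 4, so the statement is true.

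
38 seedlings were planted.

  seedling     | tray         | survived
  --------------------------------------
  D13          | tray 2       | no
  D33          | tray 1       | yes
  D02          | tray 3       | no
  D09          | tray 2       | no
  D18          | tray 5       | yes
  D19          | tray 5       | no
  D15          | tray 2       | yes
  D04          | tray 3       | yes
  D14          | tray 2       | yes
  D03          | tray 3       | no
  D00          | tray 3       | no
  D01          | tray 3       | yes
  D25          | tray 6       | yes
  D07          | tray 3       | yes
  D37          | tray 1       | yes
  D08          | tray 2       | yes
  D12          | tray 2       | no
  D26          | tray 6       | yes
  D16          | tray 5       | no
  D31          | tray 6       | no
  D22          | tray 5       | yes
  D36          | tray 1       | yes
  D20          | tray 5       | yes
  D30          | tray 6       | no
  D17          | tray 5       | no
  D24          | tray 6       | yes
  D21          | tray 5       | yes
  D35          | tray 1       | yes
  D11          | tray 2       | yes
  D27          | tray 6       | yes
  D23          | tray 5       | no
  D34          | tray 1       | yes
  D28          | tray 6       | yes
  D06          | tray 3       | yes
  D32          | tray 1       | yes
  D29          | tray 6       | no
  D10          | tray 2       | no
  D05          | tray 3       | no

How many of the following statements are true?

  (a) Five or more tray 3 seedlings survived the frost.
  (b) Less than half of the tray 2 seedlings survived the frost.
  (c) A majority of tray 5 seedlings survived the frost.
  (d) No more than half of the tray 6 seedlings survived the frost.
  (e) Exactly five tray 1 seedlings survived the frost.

0

(a) tray 3: |A| = 8, |A ∩ B| = 4; needs |A ∩ B| ≥ 5 — false.
(b) tray 2: |A| = 8, |A ∩ B| = 4; needs |A ∩ B| < |A ∖ B| — false.
(c) tray 5: |A| = 8, |A ∩ B| = 4; needs |A ∩ B| > |A ∖ B| — false.
(d) tray 6: |A| = 8, |A ∩ B| = 5; needs |A ∩ B| ≤ |A ∖ B| — false.
(e) tray 1: |A| = 6, |A ∩ B| = 6; needs |A ∩ B| = 5 — false.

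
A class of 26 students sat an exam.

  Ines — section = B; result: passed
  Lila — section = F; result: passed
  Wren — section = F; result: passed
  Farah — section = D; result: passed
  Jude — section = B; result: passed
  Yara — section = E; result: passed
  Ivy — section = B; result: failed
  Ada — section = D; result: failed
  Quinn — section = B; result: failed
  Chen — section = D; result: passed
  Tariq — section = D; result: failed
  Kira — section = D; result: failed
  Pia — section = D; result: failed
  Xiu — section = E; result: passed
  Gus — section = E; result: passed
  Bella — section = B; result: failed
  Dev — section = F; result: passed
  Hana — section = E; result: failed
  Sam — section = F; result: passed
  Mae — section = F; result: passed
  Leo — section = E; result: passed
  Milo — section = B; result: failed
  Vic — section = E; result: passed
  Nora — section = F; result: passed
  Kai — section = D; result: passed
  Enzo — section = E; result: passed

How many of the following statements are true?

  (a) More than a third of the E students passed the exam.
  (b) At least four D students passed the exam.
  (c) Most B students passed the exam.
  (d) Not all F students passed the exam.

(a) E: |A| = 7, |A ∩ B| = 6; needs |A ∩ B| / |A| > 1/3 — true.
(b) D: |A| = 7, |A ∩ B| = 3; needs |A ∩ B| ≥ 4 — false.
(c) B: |A| = 6, |A ∩ B| = 2; needs |A ∩ B| > |A ∖ B| — false.
(d) F: |A| = 6, |A ∩ B| = 6; needs A ⊄ B (|A ∖ B| ≥ 1) — false.

1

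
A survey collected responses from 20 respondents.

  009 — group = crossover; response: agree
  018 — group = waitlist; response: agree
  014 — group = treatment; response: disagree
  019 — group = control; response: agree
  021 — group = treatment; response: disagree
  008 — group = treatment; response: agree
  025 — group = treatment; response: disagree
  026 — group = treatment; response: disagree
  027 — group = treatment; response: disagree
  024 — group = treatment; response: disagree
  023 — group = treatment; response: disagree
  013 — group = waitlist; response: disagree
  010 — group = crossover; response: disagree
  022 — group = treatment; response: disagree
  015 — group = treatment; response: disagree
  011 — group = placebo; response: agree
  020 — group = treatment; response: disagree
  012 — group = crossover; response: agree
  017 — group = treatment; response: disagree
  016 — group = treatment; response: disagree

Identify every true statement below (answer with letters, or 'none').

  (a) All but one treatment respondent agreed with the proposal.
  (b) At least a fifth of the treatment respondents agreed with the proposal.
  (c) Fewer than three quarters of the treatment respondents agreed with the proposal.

(c)

|A| = 13, |A ∩ B| = 1, |A ∖ B| = 12.
(a) |A ∖ B| = 1: fails.
(b) |A ∩ B| / |A| ≥ 1/5: fails.
(c) |A ∩ B| / |A| < 3/4: holds.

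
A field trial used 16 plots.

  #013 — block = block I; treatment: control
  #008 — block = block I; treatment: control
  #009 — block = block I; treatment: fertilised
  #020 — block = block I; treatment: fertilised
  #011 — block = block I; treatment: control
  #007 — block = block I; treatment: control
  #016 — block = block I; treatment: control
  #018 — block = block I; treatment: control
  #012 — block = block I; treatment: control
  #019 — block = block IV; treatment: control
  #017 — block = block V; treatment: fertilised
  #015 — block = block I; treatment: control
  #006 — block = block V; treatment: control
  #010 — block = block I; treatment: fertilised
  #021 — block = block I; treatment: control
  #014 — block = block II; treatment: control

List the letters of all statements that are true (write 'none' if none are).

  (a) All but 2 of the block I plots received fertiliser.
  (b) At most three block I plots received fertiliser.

(b)

|A| = 12, |A ∩ B| = 3, |A ∖ B| = 9.
(a) |A ∖ B| = 2: fails.
(b) |A ∩ B| ≤ 3: holds.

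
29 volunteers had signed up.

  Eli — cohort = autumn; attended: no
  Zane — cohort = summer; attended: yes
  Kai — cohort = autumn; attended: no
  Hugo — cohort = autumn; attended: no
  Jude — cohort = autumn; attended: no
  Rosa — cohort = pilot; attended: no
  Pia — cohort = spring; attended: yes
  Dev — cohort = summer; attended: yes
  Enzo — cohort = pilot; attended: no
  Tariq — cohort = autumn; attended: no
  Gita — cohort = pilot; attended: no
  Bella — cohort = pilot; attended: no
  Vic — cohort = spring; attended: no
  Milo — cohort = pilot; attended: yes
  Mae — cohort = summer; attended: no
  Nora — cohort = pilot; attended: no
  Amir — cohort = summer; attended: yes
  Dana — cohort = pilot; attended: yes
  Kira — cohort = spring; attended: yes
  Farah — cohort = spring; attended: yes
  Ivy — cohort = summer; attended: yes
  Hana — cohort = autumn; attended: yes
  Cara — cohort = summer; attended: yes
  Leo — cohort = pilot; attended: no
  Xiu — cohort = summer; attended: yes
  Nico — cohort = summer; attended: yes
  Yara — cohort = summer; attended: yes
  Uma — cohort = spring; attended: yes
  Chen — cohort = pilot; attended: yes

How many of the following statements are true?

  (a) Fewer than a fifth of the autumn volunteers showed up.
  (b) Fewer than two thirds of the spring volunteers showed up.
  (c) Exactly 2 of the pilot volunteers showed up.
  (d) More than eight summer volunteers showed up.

1

(a) autumn: |A| = 6, |A ∩ B| = 1; needs |A ∩ B| / |A| < 1/5 — true.
(b) spring: |A| = 5, |A ∩ B| = 4; needs |A ∩ B| / |A| < 2/3 — false.
(c) pilot: |A| = 9, |A ∩ B| = 3; needs |A ∩ B| = 2 — false.
(d) summer: |A| = 9, |A ∩ B| = 8; needs |A ∩ B| > 8 — false.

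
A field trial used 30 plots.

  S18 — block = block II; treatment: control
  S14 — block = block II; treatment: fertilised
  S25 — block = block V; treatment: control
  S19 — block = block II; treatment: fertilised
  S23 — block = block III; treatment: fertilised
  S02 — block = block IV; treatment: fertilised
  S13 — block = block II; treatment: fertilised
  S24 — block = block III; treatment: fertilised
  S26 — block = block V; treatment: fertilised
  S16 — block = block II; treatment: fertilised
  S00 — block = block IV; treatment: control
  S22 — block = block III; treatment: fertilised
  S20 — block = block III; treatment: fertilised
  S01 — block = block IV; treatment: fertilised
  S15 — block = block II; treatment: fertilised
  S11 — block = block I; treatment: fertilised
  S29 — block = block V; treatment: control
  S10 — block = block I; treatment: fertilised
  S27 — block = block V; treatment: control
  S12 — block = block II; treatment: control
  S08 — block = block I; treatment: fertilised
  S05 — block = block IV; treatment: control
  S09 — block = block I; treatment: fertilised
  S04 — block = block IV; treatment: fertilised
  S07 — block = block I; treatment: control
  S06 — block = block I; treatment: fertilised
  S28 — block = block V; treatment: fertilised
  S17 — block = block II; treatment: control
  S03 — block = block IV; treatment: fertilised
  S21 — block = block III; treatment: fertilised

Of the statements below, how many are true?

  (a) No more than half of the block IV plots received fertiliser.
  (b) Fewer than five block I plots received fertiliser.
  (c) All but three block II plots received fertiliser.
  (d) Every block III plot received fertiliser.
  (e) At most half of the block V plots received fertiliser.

(a) block IV: |A| = 6, |A ∩ B| = 4; needs |A ∩ B| ≤ |A ∖ B| — false.
(b) block I: |A| = 6, |A ∩ B| = 5; needs |A ∩ B| < 5 — false.
(c) block II: |A| = 8, |A ∩ B| = 5; needs |A ∖ B| = 3 — true.
(d) block III: |A| = 5, |A ∩ B| = 5; needs A ⊆ B, i.e. every element of A is in B (|A ∖ B| = 0) — true.
(e) block V: |A| = 5, |A ∩ B| = 2; needs |A ∩ B| ≤ |A ∖ B| — true.

3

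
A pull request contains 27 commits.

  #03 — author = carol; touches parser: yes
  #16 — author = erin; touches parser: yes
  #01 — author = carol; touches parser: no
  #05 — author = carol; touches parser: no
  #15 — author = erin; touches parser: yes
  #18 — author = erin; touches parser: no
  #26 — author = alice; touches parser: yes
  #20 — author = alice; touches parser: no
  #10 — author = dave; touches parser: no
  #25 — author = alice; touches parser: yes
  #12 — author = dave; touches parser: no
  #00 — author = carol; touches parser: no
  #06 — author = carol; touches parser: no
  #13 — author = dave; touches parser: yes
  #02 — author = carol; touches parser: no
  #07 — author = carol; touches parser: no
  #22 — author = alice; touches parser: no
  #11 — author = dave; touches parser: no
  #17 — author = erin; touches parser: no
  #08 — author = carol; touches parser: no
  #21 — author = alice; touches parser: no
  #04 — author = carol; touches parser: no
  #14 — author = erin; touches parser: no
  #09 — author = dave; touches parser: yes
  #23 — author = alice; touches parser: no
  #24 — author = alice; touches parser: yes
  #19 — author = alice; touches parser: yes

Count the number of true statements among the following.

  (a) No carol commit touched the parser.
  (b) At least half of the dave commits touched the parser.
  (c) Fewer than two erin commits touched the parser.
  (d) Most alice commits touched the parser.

(a) carol: |A| = 9, |A ∩ B| = 1; needs A ∩ B = ∅ (|A ∩ B| = 0) — false.
(b) dave: |A| = 5, |A ∩ B| = 2; needs |A ∩ B| ≥ |A ∖ B| — false.
(c) erin: |A| = 5, |A ∩ B| = 2; needs |A ∩ B| < 2 — false.
(d) alice: |A| = 8, |A ∩ B| = 4; needs |A ∩ B| > |A ∖ B| — false.

0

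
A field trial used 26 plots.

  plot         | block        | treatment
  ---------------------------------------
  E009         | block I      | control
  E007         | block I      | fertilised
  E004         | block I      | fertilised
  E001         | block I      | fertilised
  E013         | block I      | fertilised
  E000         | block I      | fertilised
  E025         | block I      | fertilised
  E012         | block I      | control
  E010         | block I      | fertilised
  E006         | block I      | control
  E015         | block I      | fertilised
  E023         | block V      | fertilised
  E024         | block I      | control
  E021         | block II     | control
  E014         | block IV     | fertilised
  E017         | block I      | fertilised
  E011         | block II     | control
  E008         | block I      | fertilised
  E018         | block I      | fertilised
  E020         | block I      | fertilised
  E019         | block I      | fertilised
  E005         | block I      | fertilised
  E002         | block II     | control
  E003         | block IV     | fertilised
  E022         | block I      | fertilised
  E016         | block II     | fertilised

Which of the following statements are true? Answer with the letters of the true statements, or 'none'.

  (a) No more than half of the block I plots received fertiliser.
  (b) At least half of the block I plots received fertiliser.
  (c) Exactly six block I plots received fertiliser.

|A| = 19, |A ∩ B| = 15, |A ∖ B| = 4.
(a) |A ∩ B| ≤ |A ∖ B|: fails.
(b) |A ∩ B| ≥ |A ∖ B|: holds.
(c) |A ∩ B| = 6: fails.

(b)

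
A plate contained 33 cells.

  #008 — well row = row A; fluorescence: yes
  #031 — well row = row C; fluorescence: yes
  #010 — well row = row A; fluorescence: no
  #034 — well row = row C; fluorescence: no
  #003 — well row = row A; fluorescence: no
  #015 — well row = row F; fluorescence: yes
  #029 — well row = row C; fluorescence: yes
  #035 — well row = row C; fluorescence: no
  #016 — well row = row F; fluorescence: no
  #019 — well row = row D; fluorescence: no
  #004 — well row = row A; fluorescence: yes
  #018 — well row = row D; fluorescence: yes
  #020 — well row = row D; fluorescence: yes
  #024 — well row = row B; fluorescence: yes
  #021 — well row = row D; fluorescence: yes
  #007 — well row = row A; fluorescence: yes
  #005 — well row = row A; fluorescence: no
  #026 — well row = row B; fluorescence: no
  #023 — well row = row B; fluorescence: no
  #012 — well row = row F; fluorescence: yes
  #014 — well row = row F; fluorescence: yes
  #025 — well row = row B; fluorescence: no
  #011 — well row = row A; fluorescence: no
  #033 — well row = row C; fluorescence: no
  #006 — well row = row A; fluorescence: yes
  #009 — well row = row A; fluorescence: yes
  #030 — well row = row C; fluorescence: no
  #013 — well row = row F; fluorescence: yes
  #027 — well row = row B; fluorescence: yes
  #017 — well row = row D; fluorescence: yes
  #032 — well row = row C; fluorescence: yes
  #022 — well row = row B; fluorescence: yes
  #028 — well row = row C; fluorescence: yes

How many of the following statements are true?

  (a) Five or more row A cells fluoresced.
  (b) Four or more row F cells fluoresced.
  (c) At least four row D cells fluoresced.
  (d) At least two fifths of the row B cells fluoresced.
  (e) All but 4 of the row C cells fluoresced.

5

(a) row A: |A| = 9, |A ∩ B| = 5; needs |A ∩ B| ≥ 5 — true.
(b) row F: |A| = 5, |A ∩ B| = 4; needs |A ∩ B| ≥ 4 — true.
(c) row D: |A| = 5, |A ∩ B| = 4; needs |A ∩ B| ≥ 4 — true.
(d) row B: |A| = 6, |A ∩ B| = 3; needs |A ∩ B| / |A| ≥ 2/5 — true.
(e) row C: |A| = 8, |A ∩ B| = 4; needs |A ∖ B| = 4 — true.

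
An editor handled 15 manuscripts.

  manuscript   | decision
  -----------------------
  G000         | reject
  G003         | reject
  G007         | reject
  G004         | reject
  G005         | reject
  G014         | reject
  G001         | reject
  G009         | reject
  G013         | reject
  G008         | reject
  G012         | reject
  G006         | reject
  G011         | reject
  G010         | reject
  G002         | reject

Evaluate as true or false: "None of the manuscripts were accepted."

The determiner here denotes the relation: A ∩ B = ∅ (|A ∩ B| = 0).
|A| = 15, |A ∩ B| = 0, |A ∖ B| = 15.
So the statement is true.

True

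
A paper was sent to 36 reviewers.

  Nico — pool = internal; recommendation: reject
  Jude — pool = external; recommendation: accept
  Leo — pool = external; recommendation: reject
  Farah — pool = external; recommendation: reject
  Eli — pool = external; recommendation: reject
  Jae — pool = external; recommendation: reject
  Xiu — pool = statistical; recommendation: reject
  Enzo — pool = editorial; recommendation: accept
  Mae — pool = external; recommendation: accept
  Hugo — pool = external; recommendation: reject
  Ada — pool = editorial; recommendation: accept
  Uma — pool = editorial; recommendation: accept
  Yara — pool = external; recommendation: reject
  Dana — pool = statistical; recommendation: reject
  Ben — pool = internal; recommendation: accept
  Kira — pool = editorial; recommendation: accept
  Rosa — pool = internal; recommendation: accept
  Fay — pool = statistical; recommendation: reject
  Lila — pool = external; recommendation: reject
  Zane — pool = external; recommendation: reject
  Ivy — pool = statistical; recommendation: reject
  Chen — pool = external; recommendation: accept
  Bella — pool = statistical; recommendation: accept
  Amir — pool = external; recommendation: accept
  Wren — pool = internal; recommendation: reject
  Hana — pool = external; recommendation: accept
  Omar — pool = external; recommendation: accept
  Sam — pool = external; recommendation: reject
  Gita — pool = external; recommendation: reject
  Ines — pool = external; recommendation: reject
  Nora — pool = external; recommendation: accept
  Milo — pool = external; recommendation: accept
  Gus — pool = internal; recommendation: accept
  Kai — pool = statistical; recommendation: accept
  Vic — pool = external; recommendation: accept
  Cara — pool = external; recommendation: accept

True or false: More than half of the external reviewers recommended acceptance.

Truth condition: |A ∩ B| > |A ∖ B|.
|A| = 21, |A ∩ B| = 10, |A ∖ B| = 11.
10 < 11, so the statement is false.

False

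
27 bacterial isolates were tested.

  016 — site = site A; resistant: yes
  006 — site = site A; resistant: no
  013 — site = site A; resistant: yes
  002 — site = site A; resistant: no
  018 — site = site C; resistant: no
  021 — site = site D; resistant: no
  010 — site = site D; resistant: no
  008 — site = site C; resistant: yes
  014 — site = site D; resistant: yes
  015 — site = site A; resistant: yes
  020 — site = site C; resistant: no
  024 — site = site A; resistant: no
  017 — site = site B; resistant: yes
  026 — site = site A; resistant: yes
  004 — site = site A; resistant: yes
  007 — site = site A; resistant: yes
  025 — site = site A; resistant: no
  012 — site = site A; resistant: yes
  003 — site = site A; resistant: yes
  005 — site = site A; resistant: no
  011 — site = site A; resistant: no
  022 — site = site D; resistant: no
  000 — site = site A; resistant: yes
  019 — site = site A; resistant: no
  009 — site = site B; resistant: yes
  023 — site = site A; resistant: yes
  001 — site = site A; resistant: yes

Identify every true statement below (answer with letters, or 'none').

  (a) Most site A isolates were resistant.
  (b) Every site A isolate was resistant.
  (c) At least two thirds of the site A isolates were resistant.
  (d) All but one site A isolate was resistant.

(a)

|A| = 18, |A ∩ B| = 11, |A ∖ B| = 7.
(a) |A ∩ B| > |A ∖ B|: holds.
(b) A ⊆ B, i.e. every element of A is in B (|A ∖ B| = 0): fails.
(c) |A ∩ B| / |A| ≥ 2/3: fails.
(d) |A ∖ B| = 1: fails.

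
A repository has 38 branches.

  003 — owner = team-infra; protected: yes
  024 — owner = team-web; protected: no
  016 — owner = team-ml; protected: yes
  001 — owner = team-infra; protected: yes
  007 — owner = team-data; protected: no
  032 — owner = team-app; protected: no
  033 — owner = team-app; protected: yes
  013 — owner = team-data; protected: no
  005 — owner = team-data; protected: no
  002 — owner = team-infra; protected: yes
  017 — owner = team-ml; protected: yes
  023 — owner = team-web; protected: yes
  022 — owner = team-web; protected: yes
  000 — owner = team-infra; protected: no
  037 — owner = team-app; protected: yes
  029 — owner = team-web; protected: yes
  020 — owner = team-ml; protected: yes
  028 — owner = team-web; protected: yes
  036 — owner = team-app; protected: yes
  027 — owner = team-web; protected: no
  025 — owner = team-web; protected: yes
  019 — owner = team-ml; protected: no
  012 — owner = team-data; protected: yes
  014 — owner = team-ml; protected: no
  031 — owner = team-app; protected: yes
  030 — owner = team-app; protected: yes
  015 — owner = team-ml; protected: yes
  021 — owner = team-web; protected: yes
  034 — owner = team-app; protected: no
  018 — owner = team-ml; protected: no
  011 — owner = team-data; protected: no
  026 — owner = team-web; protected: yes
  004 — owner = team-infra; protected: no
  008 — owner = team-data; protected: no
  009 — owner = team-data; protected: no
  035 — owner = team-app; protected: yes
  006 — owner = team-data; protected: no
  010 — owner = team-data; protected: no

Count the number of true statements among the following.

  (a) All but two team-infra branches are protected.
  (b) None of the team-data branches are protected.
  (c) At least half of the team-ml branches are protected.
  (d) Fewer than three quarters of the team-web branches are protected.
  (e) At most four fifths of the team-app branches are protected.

(a) team-infra: |A| = 5, |A ∩ B| = 3; needs |A ∖ B| = 2 — true.
(b) team-data: |A| = 9, |A ∩ B| = 1; needs A ∩ B = ∅ (|A ∩ B| = 0) — false.
(c) team-ml: |A| = 7, |A ∩ B| = 4; needs |A ∩ B| ≥ |A ∖ B| — true.
(d) team-web: |A| = 9, |A ∩ B| = 7; needs |A ∩ B| / |A| < 3/4 — false.
(e) team-app: |A| = 8, |A ∩ B| = 6; needs |A ∩ B| / |A| ≤ 4/5 — true.

3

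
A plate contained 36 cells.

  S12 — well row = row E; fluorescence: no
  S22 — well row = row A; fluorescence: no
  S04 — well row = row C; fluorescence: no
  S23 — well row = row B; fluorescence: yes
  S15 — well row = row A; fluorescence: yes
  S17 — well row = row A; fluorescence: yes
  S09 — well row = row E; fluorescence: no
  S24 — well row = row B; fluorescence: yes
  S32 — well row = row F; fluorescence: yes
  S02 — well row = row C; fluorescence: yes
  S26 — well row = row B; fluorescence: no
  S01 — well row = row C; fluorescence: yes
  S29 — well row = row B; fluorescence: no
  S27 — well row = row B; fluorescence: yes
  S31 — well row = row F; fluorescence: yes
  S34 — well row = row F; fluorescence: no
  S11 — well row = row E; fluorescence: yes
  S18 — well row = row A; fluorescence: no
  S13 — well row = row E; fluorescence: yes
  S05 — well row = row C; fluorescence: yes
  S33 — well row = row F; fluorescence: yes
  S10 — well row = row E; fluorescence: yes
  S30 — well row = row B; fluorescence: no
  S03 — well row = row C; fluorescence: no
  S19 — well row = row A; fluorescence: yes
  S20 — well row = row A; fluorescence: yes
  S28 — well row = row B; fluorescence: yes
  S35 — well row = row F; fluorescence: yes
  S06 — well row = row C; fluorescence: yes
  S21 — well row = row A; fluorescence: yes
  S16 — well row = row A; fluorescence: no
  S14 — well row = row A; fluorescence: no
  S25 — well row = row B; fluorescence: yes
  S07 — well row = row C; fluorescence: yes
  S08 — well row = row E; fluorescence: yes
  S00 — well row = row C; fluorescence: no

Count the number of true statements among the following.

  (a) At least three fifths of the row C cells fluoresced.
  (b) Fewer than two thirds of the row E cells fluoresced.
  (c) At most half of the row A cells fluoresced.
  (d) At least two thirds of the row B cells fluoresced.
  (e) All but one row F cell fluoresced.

(a) row C: |A| = 8, |A ∩ B| = 5; needs |A ∩ B| / |A| ≥ 3/5 — true.
(b) row E: |A| = 6, |A ∩ B| = 4; needs |A ∩ B| / |A| < 2/3 — false.
(c) row A: |A| = 9, |A ∩ B| = 5; needs |A ∩ B| ≤ |A ∖ B| — false.
(d) row B: |A| = 8, |A ∩ B| = 5; needs |A ∩ B| / |A| ≥ 2/3 — false.
(e) row F: |A| = 5, |A ∩ B| = 4; needs |A ∖ B| = 1 — true.

2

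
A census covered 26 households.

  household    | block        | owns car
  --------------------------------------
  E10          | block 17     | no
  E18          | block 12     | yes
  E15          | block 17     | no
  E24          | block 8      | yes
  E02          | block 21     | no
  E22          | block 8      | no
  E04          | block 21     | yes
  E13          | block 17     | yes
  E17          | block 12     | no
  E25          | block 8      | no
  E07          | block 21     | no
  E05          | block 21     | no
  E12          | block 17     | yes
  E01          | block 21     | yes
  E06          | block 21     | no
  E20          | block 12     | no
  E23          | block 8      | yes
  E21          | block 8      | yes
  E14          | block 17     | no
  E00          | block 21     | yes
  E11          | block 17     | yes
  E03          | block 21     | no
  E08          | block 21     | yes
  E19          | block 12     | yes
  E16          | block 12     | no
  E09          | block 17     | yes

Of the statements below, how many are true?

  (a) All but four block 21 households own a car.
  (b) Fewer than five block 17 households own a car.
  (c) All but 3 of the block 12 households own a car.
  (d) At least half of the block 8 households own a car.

(a) block 21: |A| = 9, |A ∩ B| = 4; needs |A ∖ B| = 4 — false.
(b) block 17: |A| = 7, |A ∩ B| = 4; needs |A ∩ B| < 5 — true.
(c) block 12: |A| = 5, |A ∩ B| = 2; needs |A ∖ B| = 3 — true.
(d) block 8: |A| = 5, |A ∩ B| = 3; needs |A ∩ B| ≥ |A ∖ B| — true.

3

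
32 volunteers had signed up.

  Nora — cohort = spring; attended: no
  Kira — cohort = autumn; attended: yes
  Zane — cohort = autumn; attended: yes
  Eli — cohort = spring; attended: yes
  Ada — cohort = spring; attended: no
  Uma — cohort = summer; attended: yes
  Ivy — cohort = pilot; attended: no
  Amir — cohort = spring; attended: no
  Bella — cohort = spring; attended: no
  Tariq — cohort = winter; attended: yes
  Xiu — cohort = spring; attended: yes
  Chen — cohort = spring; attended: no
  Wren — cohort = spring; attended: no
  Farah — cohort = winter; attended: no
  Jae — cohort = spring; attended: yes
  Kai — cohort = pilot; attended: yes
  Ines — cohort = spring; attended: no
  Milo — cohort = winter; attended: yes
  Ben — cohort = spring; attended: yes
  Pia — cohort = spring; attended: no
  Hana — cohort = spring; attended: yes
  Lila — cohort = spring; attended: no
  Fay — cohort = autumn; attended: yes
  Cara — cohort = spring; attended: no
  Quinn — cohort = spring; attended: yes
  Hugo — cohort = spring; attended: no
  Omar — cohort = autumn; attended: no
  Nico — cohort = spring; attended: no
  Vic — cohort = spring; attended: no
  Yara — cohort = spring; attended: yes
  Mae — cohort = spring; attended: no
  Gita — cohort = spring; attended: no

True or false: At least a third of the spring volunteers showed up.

Truth condition: |A ∩ B| / |A| ≥ 1/3.
|A| = 22, |A ∩ B| = 7, |A ∖ B| = 15.
|A ∩ B|/|A| = 7/22, so the statement is false.

False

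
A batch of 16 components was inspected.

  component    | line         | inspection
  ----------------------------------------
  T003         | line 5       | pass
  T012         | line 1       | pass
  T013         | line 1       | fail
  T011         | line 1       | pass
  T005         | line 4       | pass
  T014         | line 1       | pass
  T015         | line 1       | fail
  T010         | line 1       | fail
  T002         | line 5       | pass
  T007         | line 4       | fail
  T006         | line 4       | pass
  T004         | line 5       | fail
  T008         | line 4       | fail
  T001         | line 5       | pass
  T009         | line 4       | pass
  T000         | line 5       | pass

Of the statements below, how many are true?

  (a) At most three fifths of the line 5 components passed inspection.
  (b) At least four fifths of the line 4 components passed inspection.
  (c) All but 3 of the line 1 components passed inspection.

(a) line 5: |A| = 5, |A ∩ B| = 4; needs |A ∩ B| / |A| ≤ 3/5 — false.
(b) line 4: |A| = 5, |A ∩ B| = 3; needs |A ∩ B| / |A| ≥ 4/5 — false.
(c) line 1: |A| = 6, |A ∩ B| = 3; needs |A ∖ B| = 3 — true.

1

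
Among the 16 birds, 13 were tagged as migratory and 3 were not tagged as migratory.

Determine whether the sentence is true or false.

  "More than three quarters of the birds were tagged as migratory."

'More than three quarters of the birds were tagged as migratory' holds iff |A ∩ B| / |A| > 3/4.
|A| = 16, |A ∩ B| = 13, |A ∖ B| = 3.
|A ∩ B|/|A| = 13/16, so the statement is true.

True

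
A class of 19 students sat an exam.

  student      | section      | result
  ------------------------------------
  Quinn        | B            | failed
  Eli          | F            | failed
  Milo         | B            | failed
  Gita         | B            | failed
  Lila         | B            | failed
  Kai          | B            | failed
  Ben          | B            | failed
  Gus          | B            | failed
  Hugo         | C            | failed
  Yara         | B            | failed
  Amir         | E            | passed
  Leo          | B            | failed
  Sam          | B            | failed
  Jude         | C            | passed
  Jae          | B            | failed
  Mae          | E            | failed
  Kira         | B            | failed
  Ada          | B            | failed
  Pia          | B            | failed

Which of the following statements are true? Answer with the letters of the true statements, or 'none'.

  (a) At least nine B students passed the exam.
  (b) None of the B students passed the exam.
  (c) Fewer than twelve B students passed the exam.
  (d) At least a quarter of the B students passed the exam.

(b), (c)

|A| = 14, |A ∩ B| = 0, |A ∖ B| = 14.
(a) |A ∩ B| ≥ 9: fails.
(b) A ∩ B = ∅ (|A ∩ B| = 0): holds.
(c) |A ∩ B| < 12: holds.
(d) |A ∩ B| / |A| ≥ 1/4: fails.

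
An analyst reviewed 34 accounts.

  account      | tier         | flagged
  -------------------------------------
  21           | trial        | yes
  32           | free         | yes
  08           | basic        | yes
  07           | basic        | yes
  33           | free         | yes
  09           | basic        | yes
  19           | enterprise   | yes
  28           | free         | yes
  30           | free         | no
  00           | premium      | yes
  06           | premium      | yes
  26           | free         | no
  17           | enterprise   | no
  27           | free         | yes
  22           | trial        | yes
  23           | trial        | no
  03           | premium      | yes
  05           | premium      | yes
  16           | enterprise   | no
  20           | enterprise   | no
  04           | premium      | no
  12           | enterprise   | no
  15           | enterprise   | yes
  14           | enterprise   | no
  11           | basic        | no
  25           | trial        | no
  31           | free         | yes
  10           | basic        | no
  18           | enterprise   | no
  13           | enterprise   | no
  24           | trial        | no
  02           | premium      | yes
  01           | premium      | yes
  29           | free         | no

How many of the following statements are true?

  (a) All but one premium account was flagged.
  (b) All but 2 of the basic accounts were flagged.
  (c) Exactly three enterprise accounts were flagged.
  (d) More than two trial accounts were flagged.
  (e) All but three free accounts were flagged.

(a) premium: |A| = 7, |A ∩ B| = 6; needs |A ∖ B| = 1 — true.
(b) basic: |A| = 5, |A ∩ B| = 3; needs |A ∖ B| = 2 — true.
(c) enterprise: |A| = 9, |A ∩ B| = 2; needs |A ∩ B| = 3 — false.
(d) trial: |A| = 5, |A ∩ B| = 2; needs |A ∩ B| > 2 — false.
(e) free: |A| = 8, |A ∩ B| = 5; needs |A ∖ B| = 3 — true.

3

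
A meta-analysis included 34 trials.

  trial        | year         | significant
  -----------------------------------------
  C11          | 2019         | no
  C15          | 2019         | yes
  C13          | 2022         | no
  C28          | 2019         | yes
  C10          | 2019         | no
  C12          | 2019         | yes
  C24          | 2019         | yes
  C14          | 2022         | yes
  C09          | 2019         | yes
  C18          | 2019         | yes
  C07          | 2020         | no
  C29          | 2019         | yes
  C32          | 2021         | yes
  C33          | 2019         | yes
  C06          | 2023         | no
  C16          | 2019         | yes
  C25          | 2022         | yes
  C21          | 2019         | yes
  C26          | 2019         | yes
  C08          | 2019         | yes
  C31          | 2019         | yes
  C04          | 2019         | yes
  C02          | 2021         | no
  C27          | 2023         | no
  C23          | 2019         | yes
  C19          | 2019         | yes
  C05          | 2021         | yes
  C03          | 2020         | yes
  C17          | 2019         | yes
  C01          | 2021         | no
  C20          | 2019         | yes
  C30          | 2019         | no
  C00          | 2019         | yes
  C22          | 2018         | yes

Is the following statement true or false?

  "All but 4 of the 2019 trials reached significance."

Truth condition: |A ∖ B| = 4.
|A| = 22, |A ∩ B| = 19, |A ∖ B| = 3.
|A ∖ B| = 3, so the statement is false.

False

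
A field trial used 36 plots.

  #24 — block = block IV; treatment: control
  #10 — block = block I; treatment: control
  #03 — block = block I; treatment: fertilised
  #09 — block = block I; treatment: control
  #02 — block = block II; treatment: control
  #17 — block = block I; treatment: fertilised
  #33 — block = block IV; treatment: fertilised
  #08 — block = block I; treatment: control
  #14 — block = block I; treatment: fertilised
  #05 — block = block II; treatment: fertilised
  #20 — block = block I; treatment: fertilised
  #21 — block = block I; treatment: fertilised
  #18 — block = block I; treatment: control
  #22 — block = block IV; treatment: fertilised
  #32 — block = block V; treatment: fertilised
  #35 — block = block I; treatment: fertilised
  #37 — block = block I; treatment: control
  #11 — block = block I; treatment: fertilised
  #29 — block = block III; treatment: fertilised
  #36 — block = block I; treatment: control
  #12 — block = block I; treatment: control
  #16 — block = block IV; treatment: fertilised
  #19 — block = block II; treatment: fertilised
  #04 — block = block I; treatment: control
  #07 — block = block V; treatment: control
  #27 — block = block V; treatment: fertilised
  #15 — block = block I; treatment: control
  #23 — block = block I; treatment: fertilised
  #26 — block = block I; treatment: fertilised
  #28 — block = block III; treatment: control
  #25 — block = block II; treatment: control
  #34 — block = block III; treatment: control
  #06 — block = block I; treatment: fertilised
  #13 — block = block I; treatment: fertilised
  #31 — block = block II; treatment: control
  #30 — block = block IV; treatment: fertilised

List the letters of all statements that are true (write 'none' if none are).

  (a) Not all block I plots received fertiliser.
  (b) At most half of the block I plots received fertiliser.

(a)

|A| = 20, |A ∩ B| = 11, |A ∖ B| = 9.
(a) A ⊄ B (|A ∖ B| ≥ 1): holds.
(b) |A ∩ B| ≤ |A ∖ B|: fails.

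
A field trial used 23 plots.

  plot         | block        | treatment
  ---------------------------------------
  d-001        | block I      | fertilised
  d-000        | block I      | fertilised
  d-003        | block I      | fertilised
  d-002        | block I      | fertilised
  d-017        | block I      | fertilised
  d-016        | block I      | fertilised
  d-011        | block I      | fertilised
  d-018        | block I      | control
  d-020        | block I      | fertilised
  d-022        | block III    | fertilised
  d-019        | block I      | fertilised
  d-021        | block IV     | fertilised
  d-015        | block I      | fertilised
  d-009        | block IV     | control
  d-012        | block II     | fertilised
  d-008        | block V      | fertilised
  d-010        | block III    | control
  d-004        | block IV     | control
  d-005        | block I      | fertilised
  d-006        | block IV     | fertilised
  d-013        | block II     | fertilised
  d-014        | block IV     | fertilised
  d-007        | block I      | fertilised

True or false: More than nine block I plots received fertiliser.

Truth condition: |A ∩ B| > 9.
A (the restrictor) = {d-001, d-000, d-003, d-002, d-017, d-016, d-011, d-018, d-020, d-019, d-015, d-005, d-007}, |A| = 13.
A ∩ B = {d-001, d-000, d-003, d-002, d-017, d-016, d-011, d-020, d-019, d-015, d-005, d-007}, so |A ∩ B| = 12.
|A ∩ B| = 12, so the statement is true.

True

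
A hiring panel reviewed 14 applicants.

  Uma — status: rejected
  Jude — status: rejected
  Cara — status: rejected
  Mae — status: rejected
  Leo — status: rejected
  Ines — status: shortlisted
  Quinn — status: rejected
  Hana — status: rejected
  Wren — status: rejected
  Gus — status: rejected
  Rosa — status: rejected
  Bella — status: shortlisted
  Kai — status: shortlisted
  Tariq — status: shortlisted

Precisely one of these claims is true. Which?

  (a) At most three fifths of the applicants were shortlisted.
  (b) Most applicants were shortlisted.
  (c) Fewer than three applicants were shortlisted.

|A| = 14, |A ∩ B| = 4, |A ∖ B| = 10.
(a) requires |A ∩ B| / |A| ≤ 3/5: true.
(b) requires |A ∩ B| > |A ∖ B|: false.
(c) requires |A ∩ B| < 3: false.

(a)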